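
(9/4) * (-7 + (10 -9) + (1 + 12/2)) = 9/4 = 2.25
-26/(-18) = 1.44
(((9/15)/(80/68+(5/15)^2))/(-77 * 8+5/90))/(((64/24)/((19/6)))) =-78489/87365560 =-0.00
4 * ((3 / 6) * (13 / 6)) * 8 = 104 / 3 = 34.67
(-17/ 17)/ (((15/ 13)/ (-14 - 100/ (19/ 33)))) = 46358/ 285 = 162.66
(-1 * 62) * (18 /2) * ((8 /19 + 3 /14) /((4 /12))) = -141453 /133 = -1063.56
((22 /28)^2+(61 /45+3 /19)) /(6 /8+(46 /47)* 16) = 16782713 /129246075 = 0.13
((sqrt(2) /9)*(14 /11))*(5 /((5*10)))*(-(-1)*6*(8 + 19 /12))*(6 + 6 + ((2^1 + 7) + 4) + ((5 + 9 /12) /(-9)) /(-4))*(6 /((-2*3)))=-583303*sqrt(2) /28512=-28.93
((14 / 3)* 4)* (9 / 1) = 168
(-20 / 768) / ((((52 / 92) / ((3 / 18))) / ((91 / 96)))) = -805 / 110592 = -0.01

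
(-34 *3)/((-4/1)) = 51/2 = 25.50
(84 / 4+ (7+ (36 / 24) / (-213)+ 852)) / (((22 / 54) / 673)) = 2270629989 / 1562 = 1453668.37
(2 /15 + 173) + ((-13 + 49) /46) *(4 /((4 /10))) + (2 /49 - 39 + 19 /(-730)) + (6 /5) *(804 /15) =2545804633 /12340650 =206.29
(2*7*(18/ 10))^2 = 15876/ 25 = 635.04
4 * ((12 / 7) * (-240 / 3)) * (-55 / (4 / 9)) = 475200 / 7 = 67885.71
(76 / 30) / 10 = 19 / 75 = 0.25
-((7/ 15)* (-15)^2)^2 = -11025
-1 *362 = -362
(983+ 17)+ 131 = 1131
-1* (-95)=95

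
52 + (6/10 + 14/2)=298/5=59.60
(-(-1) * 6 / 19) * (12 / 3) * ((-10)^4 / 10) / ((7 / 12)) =288000 / 133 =2165.41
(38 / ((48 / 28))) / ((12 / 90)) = 665 / 4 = 166.25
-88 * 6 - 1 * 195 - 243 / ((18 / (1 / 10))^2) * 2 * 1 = -144603 / 200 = -723.02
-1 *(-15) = 15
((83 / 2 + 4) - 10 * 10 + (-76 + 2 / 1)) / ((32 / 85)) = -21845 / 64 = -341.33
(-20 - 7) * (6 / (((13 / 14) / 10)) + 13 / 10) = -231363 / 130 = -1779.72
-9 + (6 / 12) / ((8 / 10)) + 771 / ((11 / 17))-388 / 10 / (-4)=524863 / 440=1192.87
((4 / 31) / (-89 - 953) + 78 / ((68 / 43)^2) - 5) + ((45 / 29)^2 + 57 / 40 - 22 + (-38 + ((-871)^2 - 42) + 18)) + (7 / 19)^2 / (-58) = 5374967831551278081 / 7085499340195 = 758587.02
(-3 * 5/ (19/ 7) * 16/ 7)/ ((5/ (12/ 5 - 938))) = 224544/ 95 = 2363.62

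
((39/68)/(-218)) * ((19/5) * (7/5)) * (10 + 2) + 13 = 1188889/92650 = 12.83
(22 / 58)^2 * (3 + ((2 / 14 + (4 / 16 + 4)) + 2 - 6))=11495 / 23548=0.49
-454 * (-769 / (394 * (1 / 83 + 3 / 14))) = 3915.04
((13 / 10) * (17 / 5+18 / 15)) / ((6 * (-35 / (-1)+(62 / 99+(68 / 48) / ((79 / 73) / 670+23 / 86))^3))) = 5359105221384183984 / 1287794729527150031975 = 0.00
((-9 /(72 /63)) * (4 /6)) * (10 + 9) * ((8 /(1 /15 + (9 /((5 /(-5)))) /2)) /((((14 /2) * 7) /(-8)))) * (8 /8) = -1440 /49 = -29.39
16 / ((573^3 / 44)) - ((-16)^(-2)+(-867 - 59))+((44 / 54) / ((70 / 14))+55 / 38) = 1414718170771991 / 1525127604480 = 927.61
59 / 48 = 1.23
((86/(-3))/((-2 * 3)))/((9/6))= 86/27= 3.19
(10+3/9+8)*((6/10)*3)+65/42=1451/42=34.55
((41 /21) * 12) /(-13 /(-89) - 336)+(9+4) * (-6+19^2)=965614159 /209237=4614.93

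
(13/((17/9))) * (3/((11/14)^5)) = 188776224/2737867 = 68.95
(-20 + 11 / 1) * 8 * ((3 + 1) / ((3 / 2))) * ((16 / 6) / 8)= -64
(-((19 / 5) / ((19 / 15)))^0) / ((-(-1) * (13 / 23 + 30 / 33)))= -253 / 373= -0.68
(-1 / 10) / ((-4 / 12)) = 3 / 10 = 0.30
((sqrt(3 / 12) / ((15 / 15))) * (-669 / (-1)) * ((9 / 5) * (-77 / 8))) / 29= -463617 / 2320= -199.83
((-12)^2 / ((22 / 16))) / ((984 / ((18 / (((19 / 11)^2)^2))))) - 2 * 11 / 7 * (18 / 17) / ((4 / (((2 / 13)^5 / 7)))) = 355658253622848 / 1652570604885109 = 0.22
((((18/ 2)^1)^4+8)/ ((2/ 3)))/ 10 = 985.35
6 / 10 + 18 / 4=51 / 10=5.10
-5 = -5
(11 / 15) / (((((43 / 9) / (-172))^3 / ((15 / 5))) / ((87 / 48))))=-930204 / 5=-186040.80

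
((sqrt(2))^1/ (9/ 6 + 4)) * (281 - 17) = 48 * sqrt(2) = 67.88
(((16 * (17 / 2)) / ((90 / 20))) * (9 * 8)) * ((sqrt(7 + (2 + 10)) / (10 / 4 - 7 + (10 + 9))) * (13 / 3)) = 56576 * sqrt(19) / 87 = 2834.59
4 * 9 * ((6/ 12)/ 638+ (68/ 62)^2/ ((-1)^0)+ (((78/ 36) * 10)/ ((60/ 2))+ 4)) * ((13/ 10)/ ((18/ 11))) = 850189379/ 5016420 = 169.48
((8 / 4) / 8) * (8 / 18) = 1 / 9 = 0.11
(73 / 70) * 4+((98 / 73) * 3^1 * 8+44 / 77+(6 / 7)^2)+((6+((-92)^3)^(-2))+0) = 473876135230375389 / 10844659199037440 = 43.70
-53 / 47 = -1.13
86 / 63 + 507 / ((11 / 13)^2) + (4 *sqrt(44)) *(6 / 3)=16 *sqrt(11) + 5408435 / 7623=762.56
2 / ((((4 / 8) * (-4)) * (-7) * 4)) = 1 / 28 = 0.04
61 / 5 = 12.20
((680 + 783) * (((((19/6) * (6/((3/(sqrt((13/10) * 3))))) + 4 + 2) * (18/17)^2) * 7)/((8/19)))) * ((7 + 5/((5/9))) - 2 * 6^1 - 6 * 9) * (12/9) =-332730090 * sqrt(390)/289 - 3152179800/289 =-33643849.77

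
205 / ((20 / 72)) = 738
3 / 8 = 0.38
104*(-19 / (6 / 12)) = -3952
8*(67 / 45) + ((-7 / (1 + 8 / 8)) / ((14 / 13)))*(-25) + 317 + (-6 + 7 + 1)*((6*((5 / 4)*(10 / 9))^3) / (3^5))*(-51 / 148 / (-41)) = 489883173907 / 1194364440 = 410.16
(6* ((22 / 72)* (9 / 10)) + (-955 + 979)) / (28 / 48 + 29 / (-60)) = 513 / 2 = 256.50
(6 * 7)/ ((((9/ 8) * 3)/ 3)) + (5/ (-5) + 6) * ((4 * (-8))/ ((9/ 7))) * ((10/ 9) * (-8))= 92624/ 81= 1143.51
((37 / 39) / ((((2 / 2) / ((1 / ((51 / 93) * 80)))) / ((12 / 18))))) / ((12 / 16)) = 1147 / 59670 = 0.02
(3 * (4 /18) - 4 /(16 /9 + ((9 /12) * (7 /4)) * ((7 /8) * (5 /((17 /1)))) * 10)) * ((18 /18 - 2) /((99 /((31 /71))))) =512678 /1064535021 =0.00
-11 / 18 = -0.61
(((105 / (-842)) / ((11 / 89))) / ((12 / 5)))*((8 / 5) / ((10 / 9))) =-5607 / 9262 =-0.61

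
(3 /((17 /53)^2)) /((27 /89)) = 250001 /2601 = 96.12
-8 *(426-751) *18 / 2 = 23400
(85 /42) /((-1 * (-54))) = 85 /2268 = 0.04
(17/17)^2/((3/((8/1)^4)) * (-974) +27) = 0.04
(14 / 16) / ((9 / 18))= 7 / 4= 1.75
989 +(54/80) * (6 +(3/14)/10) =5561161/5600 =993.06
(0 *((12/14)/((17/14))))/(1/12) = 0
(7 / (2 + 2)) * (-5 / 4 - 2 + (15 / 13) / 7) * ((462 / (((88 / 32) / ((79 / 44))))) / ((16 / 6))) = -5589171 / 9152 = -610.70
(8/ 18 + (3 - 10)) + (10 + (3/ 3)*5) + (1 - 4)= 49/ 9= 5.44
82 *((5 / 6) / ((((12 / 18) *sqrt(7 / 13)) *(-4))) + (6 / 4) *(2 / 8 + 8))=4059 / 4 - 205 *sqrt(91) / 56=979.83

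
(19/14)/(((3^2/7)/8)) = 76/9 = 8.44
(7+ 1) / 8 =1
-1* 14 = -14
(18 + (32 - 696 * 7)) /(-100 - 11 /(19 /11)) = 91618 /2021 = 45.33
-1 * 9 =-9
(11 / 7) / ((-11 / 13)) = -1.86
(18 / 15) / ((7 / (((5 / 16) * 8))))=3 / 7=0.43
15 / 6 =5 / 2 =2.50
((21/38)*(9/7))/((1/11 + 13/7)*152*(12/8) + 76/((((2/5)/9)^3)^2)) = 1848/25646642608325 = 0.00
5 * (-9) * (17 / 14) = -765 / 14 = -54.64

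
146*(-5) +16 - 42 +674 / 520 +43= -185043 / 260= -711.70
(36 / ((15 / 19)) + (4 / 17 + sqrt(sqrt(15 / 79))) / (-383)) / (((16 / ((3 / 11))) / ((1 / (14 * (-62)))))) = -556683 / 621670280 + 3 * 15^(1 / 4) * 79^(3 / 4) / 4622301376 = -0.00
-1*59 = -59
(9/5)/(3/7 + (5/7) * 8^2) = 63/1615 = 0.04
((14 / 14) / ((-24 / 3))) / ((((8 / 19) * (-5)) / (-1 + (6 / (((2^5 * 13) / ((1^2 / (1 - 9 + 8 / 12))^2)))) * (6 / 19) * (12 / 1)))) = -238853 / 4026880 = -0.06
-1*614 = -614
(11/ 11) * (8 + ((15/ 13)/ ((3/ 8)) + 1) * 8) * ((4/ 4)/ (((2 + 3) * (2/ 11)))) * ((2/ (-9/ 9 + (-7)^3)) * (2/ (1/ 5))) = -1452/ 559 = -2.60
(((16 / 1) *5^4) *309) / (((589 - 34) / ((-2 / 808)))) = -51500 / 3737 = -13.78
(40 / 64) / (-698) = -5 / 5584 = -0.00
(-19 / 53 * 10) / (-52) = 95 / 1378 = 0.07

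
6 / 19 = 0.32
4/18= 2/9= 0.22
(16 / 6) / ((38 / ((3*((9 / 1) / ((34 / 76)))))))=72 / 17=4.24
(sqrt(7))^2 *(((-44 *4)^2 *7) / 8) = 189728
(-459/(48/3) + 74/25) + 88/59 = -571969/23600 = -24.24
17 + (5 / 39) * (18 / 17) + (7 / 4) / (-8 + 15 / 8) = 26067 / 1547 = 16.85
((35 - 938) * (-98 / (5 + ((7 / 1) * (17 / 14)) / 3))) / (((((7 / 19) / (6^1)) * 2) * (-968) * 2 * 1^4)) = -1080891 / 22748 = -47.52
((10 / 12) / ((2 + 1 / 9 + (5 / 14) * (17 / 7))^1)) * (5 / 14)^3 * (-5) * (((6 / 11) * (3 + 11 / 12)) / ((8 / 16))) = -440625 / 1618232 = -0.27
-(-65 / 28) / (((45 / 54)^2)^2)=4212 / 875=4.81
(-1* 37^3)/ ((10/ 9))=-455877/ 10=-45587.70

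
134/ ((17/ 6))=804/ 17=47.29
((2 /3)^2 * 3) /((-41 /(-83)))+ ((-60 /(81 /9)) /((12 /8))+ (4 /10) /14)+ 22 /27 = -34943 /38745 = -0.90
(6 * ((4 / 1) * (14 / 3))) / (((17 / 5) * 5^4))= 0.05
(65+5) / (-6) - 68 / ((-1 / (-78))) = -15947 / 3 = -5315.67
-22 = -22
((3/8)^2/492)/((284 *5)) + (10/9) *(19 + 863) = 980.00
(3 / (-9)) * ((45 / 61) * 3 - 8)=353 / 183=1.93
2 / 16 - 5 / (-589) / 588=86593 / 692664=0.13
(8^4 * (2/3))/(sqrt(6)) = 4096 * sqrt(6)/9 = 1114.79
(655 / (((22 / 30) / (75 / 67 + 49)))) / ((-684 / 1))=-65.45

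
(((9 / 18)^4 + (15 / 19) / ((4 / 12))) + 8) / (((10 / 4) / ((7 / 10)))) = 22197 / 7600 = 2.92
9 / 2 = 4.50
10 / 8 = 5 / 4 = 1.25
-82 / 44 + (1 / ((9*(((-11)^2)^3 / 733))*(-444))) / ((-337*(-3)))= -13338098552731 / 7157028491316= -1.86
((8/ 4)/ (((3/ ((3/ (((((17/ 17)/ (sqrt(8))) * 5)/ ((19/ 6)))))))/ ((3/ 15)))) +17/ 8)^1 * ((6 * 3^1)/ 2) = 25.57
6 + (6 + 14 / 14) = 13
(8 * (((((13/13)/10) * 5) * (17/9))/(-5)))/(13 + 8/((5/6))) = -68/1017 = -0.07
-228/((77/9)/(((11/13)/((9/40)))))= -9120/91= -100.22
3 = 3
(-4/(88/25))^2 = 625/484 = 1.29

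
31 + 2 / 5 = 157 / 5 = 31.40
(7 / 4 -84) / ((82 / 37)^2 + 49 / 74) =-450401 / 30522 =-14.76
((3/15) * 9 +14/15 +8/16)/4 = 97/120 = 0.81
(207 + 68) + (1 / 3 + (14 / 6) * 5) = 287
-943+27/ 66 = -20737/ 22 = -942.59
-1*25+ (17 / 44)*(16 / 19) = -5157 / 209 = -24.67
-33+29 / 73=-32.60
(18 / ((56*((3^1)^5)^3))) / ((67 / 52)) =13 / 747737487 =0.00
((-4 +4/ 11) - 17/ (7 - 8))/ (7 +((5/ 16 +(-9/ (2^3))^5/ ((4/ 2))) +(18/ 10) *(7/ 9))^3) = 5172102697058304000/ 2916011632588138073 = 1.77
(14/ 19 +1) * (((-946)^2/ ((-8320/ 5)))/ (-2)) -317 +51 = 3178129/ 15808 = 201.05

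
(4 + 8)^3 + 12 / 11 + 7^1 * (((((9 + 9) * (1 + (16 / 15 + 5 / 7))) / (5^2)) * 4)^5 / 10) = 99936162993558347724 / 4029998779296875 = 24798.06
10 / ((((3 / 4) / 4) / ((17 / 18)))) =1360 / 27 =50.37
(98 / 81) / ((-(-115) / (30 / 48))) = 49 / 7452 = 0.01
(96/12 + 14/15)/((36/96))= 1072/45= 23.82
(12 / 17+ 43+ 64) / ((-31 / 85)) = -9155 / 31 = -295.32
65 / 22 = 2.95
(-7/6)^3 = -343/216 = -1.59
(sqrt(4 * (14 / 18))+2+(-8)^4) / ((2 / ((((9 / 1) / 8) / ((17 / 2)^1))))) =3 * sqrt(7) / 68+18441 / 68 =271.31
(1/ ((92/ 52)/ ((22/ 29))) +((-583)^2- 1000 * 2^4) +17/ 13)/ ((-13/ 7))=-19659196032/ 112723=-174402.70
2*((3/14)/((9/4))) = 4/21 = 0.19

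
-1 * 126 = -126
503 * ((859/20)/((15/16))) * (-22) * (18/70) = -114068328/875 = -130363.80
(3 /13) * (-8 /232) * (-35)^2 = -3675 /377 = -9.75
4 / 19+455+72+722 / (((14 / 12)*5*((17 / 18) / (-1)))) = 4478571 / 11305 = 396.16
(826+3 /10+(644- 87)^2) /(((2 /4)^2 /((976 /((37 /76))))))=461486429056 /185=2494521238.14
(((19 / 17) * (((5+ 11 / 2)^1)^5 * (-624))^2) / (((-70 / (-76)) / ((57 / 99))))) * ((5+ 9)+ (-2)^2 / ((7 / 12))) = 86414871727157319801 / 935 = 92422322702842053.26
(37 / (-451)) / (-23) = 37 / 10373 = 0.00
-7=-7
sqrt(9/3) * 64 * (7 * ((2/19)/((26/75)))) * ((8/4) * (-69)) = -32514.87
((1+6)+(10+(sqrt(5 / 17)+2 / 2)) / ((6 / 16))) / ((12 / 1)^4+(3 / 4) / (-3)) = 32 * sqrt(85) / 4230093+436 / 248829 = 0.00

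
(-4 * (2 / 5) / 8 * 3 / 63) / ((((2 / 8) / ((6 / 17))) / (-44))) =352 / 595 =0.59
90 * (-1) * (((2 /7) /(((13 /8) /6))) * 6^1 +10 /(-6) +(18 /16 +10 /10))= -222375 /364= -610.92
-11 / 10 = -1.10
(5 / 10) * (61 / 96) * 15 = 305 / 64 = 4.77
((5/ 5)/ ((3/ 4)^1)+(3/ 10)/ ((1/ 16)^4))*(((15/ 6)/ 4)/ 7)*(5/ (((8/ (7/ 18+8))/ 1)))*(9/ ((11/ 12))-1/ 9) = 4863395165/ 54432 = 89348.09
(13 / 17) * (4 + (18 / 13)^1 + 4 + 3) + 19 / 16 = 2899 / 272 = 10.66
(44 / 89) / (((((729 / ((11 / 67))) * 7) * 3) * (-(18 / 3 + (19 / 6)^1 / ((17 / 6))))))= -68 / 91287567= -0.00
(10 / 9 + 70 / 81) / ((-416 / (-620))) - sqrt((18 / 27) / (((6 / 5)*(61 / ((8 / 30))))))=3100 / 1053 - 2*sqrt(183) / 549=2.89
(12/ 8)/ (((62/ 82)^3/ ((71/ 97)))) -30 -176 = -1175887351/ 5779454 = -203.46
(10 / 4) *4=10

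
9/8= 1.12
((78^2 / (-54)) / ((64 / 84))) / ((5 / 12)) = -3549 / 10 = -354.90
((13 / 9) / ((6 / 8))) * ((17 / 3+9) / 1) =2288 / 81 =28.25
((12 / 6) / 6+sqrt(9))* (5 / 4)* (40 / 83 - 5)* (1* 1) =-3125 / 166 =-18.83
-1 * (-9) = 9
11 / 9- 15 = -124 / 9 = -13.78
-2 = -2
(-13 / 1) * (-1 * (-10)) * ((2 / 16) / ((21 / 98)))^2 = -3185 / 72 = -44.24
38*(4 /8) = 19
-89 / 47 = -1.89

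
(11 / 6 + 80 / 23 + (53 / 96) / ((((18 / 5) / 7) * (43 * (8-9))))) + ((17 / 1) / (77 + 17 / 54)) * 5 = 6.39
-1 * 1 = -1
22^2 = 484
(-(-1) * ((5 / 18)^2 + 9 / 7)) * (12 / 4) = 3091 / 756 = 4.09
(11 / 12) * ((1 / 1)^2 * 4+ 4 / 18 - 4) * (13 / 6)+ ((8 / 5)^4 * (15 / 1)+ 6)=4242187 / 40500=104.75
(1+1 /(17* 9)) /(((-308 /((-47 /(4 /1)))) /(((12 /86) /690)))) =47 /6052680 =0.00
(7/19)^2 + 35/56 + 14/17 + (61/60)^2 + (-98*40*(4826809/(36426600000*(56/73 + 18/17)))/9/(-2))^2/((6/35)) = 395876540758957158960017657/151136475449251750920000000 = 2.62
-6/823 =-0.01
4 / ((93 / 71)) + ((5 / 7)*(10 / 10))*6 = 4778 / 651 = 7.34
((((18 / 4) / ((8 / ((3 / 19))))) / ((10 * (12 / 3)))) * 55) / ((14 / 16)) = 297 / 2128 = 0.14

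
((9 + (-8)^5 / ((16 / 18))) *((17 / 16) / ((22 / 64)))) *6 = -7518420 / 11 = -683492.73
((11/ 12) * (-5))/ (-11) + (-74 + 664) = 7085/ 12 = 590.42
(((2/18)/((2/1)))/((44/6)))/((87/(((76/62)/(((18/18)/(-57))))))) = -361/59334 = -0.01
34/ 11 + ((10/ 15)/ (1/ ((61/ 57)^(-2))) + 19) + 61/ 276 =258632795/ 11296956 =22.89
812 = 812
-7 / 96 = -0.07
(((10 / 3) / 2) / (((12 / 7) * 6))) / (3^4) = 35 / 17496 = 0.00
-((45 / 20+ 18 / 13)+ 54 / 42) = -1791 / 364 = -4.92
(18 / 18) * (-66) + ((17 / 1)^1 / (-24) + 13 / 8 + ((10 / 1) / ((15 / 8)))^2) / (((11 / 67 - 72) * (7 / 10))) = -5768429 / 86634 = -66.58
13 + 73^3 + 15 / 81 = 10503815 / 27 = 389030.19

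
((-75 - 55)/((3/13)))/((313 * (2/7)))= -5915/939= -6.30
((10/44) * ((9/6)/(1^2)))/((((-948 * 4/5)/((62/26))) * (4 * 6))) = -775/17352192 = -0.00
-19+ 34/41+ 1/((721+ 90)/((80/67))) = -40477785/2227817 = -18.17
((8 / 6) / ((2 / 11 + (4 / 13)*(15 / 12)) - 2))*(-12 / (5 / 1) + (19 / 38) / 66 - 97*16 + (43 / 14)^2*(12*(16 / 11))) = 584271103 / 452025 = 1292.56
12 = 12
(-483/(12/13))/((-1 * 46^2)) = 91/368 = 0.25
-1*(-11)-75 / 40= 9.12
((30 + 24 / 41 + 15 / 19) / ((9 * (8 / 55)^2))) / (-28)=-24644675 / 4187904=-5.88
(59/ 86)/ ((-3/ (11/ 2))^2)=2.31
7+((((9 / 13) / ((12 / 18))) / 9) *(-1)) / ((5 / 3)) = 901 / 130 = 6.93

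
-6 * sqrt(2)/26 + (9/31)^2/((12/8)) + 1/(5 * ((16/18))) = 10809/38440-3 * sqrt(2)/13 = -0.05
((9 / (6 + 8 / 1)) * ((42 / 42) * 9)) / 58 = 81 / 812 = 0.10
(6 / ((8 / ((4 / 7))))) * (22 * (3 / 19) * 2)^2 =52272 / 2527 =20.69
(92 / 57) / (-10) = -46 / 285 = -0.16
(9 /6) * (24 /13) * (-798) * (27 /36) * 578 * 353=-4396116564 /13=-338162812.62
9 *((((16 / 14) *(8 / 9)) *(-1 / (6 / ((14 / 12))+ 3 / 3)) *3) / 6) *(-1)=32 / 43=0.74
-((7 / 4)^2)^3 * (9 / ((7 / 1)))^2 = -194481 / 4096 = -47.48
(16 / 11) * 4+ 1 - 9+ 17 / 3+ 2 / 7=871 / 231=3.77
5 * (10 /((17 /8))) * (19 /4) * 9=17100 /17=1005.88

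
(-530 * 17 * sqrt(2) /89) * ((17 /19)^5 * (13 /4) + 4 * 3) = -618585572965 * sqrt(2) /440745622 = -1984.85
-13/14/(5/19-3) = 19/56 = 0.34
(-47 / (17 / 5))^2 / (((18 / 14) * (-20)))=-77315 / 10404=-7.43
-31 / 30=-1.03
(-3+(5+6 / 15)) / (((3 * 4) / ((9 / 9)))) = 1 / 5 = 0.20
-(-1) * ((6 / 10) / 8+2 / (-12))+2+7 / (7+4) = 3359 / 1320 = 2.54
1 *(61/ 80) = 61/ 80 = 0.76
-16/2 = -8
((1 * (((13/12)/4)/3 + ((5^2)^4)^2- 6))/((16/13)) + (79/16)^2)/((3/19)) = 2713623047303507/3456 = 785191853965.14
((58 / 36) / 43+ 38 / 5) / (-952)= -29557 / 3684240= -0.01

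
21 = 21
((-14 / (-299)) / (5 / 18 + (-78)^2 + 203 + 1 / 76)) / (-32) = -1197 / 5143406372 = -0.00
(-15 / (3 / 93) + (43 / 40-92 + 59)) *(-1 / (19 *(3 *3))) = 19877 / 6840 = 2.91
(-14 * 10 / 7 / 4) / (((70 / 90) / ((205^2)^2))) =-11353504017.86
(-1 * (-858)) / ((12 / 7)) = 1001 / 2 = 500.50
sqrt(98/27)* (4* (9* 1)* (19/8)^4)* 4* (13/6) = 11859211* sqrt(6)/1536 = 18912.12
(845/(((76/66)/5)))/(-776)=-139425/29488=-4.73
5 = 5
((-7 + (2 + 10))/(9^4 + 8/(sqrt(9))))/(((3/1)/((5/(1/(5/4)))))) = 125/78764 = 0.00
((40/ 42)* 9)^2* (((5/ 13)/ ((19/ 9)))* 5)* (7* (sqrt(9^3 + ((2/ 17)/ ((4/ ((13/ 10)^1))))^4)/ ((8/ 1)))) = 1581.12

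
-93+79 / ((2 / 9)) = 525 / 2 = 262.50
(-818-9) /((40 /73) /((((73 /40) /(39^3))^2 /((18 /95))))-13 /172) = -1051371348812 /139443592659829601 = -0.00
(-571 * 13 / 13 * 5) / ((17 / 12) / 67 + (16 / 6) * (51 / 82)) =-1699.73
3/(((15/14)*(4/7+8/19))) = 931/330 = 2.82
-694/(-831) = 0.84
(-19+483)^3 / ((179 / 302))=30168997888 / 179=168541887.64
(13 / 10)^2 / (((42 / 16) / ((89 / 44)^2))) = 1338649 / 508200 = 2.63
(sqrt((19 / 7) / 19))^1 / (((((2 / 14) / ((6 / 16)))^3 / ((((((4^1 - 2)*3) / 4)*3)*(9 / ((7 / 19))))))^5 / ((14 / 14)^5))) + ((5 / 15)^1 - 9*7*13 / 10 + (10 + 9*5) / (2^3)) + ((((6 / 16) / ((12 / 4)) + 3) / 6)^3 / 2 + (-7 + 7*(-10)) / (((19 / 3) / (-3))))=-801570217 / 21012480 + 4999128268292402480234106845751*sqrt(7) / 1125899906842624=11747447610246053.25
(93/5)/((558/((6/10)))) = 0.02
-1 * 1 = -1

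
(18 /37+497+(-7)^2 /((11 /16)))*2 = 462970 /407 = 1137.52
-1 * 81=-81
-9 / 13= -0.69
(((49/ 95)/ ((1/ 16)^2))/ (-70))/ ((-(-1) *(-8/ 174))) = 41.03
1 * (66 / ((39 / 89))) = 1958 / 13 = 150.62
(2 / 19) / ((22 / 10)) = 10 / 209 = 0.05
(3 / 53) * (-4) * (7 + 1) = -96 / 53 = -1.81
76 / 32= 19 / 8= 2.38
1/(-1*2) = -0.50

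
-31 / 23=-1.35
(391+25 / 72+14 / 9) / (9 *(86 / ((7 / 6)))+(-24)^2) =198023 / 624672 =0.32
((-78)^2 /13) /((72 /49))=318.50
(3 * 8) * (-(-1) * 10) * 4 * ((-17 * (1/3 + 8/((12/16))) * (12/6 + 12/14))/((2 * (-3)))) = 598400/7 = 85485.71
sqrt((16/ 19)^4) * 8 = 2048/ 361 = 5.67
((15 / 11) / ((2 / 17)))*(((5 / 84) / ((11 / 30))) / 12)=2125 / 13552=0.16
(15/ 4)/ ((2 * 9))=5/ 24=0.21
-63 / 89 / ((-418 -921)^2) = -63 / 159569969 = -0.00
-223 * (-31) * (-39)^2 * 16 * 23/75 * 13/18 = 2794566424/75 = 37260885.65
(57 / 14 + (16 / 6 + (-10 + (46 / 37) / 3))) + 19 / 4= 1971 / 1036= 1.90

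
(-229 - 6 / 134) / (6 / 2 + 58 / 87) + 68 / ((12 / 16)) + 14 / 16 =514277 / 17688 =29.07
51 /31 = 1.65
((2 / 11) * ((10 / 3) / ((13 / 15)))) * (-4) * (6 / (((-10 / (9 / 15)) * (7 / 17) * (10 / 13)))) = 1224 / 385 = 3.18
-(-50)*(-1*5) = -250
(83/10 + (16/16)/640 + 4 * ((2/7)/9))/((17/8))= 339839/85680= 3.97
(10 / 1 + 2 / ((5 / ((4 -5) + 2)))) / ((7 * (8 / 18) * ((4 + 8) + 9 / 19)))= 741 / 2765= 0.27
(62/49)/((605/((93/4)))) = 2883/59290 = 0.05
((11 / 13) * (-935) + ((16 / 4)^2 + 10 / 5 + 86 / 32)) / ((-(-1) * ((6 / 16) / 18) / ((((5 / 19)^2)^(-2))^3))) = -1064097626954357290131 / 3173828125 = -335272606154.23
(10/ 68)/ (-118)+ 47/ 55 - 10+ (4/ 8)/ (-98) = -24738101/ 2703085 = -9.15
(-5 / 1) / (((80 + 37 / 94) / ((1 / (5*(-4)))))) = 47 / 15114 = 0.00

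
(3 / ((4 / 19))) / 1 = 57 / 4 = 14.25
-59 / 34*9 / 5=-531 / 170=-3.12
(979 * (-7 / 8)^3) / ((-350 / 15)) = 143913 / 5120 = 28.11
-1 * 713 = -713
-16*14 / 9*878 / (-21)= 28096 / 27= 1040.59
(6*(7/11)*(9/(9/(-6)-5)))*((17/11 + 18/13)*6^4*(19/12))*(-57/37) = 37049984496/756613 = 48968.21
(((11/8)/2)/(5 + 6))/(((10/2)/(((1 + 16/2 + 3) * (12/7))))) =9/35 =0.26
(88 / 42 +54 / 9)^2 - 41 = 10819 / 441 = 24.53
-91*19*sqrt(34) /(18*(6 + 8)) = -247*sqrt(34) /36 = -40.01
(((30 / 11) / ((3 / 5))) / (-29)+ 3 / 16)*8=157 / 638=0.25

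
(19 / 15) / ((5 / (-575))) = -437 / 3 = -145.67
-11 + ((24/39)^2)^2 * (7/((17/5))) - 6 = -8110769/485537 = -16.70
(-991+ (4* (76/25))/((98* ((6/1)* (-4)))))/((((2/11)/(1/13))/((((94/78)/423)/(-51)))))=1178276/50307075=0.02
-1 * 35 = -35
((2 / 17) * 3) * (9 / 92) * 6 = 81 / 391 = 0.21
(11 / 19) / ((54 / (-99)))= -121 / 114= -1.06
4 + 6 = 10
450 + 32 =482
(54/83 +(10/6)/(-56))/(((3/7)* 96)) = 8657/573696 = 0.02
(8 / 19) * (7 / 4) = 14 / 19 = 0.74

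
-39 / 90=-13 / 30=-0.43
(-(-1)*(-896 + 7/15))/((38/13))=-9191/30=-306.37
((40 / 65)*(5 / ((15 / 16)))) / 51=128 / 1989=0.06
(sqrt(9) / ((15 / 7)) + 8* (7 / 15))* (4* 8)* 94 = 15441.07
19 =19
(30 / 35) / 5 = 0.17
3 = 3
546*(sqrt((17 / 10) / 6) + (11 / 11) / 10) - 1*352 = -1487 / 5 + 91*sqrt(255) / 5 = -6.77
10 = 10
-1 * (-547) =547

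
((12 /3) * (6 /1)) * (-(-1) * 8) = 192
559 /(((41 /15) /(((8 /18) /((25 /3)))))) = 2236 /205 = 10.91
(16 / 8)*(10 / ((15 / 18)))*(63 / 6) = 252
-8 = -8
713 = 713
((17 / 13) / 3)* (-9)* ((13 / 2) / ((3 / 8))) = -68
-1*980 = -980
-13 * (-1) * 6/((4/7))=273/2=136.50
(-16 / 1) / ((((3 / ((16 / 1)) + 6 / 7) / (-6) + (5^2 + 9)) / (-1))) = 3584 / 7577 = 0.47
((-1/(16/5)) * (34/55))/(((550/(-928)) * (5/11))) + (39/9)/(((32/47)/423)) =118489177/44000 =2692.94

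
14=14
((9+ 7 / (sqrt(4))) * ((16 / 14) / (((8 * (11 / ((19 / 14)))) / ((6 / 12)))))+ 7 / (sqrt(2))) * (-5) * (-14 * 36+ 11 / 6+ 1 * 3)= 7113125 / 25872+ 104825 * sqrt(2) / 12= 12628.68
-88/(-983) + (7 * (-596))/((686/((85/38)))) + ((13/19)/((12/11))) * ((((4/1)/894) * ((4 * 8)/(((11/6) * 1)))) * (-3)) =-1862834755/136360777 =-13.66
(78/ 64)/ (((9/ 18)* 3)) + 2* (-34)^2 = 37005/ 16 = 2312.81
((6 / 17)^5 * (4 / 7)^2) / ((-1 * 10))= -62208 / 347864965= -0.00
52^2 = 2704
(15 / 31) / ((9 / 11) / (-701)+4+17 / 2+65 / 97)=22439010 / 610695629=0.04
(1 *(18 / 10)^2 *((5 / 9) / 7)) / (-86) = -9 / 3010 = -0.00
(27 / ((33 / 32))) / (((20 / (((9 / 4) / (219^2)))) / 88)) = 144 / 26645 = 0.01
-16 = -16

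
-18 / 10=-9 / 5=-1.80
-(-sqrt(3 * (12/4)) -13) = 16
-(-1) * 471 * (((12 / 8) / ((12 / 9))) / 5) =4239 / 40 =105.98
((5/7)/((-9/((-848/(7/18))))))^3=609800192000/117649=5183216.11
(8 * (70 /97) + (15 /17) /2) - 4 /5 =89283 /16490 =5.41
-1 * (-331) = 331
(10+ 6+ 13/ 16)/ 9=269/ 144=1.87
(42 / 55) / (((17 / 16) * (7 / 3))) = 288 / 935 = 0.31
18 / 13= 1.38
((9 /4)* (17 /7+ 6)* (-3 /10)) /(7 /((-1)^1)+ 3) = 1.42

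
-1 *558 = -558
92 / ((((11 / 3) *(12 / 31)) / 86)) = 61318 / 11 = 5574.36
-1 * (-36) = 36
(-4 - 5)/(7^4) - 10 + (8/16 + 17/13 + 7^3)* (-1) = -22149459/62426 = -354.81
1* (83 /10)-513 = -5047 /10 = -504.70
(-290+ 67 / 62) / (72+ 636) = -5971 / 14632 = -0.41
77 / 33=7 / 3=2.33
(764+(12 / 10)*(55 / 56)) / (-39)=-21425 / 1092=-19.62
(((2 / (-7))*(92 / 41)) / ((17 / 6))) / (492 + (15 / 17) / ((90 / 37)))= -6624 / 14413427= -0.00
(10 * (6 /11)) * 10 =54.55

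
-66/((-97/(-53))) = -3498/97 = -36.06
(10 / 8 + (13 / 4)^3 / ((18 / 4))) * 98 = 125293 / 144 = 870.09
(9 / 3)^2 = 9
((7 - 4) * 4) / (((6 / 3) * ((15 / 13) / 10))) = 52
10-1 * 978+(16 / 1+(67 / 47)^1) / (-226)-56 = -10877747 / 10622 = -1024.08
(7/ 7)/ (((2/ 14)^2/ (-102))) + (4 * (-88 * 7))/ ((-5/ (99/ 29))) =-480774/ 145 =-3315.68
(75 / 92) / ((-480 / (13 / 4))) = -65 / 11776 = -0.01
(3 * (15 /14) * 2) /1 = 45 /7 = 6.43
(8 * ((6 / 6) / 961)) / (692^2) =0.00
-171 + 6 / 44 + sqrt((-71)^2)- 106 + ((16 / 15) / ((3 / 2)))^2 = -9148697 / 44550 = -205.36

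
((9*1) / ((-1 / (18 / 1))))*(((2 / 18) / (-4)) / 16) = 9 / 32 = 0.28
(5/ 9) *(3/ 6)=5/ 18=0.28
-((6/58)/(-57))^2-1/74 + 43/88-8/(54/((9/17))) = 19998942617/50414767656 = 0.40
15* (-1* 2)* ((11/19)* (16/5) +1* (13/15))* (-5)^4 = -968750/19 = -50986.84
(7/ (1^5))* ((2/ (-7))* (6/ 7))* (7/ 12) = -1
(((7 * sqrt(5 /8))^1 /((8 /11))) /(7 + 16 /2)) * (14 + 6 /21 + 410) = 1089 * sqrt(10) /16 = 215.23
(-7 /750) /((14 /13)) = -13 /1500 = -0.01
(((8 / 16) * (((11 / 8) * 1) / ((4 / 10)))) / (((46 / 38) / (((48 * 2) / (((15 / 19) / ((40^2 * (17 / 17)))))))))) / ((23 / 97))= 616299200 / 529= 1165026.84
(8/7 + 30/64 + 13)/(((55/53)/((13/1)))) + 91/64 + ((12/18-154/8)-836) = -670.12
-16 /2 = -8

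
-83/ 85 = -0.98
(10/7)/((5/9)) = 18/7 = 2.57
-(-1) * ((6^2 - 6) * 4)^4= 207360000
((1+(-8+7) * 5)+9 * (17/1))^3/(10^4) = 3307949/10000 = 330.79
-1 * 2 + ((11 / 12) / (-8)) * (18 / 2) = -3.03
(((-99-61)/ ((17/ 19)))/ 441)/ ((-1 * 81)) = 3040/ 607257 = 0.01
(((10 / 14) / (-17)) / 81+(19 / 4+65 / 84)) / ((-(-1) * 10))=53239 / 96390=0.55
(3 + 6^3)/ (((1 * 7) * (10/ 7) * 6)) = 73/ 20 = 3.65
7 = 7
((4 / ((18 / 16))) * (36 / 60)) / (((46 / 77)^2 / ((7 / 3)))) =332024 / 23805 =13.95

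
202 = 202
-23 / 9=-2.56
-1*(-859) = 859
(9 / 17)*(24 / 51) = 72 / 289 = 0.25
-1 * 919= -919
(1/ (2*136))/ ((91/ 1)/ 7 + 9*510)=1/ 1252016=0.00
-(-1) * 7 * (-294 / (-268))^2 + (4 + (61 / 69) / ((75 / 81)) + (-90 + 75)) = -16737631 / 10324700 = -1.62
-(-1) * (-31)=-31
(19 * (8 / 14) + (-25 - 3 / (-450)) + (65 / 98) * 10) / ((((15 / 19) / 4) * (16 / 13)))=-13622297 / 441000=-30.89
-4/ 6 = -2/ 3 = -0.67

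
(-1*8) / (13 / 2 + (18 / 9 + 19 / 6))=-24 / 35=-0.69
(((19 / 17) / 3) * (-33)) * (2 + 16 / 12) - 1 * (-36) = -254 / 51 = -4.98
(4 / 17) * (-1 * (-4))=16 / 17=0.94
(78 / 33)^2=676 / 121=5.59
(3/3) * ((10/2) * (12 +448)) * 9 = 20700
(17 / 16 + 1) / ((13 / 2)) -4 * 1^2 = -383 / 104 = -3.68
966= 966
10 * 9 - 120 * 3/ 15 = 66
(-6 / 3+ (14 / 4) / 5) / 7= -0.19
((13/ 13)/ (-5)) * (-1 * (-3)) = -3/ 5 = -0.60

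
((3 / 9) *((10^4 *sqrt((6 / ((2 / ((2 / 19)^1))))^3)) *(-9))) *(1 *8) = -1440000 *sqrt(114) / 361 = -42590.01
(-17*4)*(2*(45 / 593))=-6120 / 593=-10.32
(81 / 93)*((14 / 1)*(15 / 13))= 14.07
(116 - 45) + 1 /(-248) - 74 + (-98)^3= -233416361 /248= -941195.00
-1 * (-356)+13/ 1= 369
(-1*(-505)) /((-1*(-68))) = 7.43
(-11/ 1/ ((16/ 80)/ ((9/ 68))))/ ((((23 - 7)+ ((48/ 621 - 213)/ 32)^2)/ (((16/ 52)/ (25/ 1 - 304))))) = 2413255680/ 18118453584491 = 0.00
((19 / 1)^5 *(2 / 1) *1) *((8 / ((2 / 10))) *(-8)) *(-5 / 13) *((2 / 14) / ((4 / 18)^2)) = 160451215200 / 91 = 1763200167.03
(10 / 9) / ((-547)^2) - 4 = -10771514 / 2692881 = -4.00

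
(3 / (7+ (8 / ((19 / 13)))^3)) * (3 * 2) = 41154 / 390959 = 0.11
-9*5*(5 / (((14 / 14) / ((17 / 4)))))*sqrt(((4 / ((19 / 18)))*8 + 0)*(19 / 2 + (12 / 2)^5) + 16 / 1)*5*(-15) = 286875*sqrt(5325643) / 19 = 34843769.10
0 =0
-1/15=-0.07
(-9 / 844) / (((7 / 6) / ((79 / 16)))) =-2133 / 47264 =-0.05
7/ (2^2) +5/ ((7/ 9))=229/ 28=8.18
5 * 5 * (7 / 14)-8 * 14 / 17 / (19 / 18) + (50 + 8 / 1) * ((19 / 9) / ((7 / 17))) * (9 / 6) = 6135985 / 13566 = 452.31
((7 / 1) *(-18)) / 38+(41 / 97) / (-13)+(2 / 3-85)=-6302293 / 71877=-87.68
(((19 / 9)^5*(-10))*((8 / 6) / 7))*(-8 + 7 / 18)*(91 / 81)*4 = 352794585520 / 129140163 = 2731.87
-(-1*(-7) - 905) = 898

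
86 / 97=0.89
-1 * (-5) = 5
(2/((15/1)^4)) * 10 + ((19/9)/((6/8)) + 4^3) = 676504/10125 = 66.82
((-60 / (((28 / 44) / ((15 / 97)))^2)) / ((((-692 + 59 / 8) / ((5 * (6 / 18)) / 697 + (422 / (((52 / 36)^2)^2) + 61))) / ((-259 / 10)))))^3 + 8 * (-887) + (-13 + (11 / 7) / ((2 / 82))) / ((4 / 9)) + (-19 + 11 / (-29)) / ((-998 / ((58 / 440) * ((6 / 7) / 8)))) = -2677996889867244089656632033402481910966712931025056900073 / 162612725211504868556147816371813942125961504381848560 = -16468.56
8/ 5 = 1.60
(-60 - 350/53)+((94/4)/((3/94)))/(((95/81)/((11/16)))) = 365.02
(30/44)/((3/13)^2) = 845/66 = 12.80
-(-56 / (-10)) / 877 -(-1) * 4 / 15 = 3424 / 13155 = 0.26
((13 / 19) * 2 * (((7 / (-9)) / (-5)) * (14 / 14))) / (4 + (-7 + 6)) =0.07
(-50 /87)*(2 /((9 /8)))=-800 /783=-1.02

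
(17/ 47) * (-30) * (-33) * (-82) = -1380060/ 47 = -29362.98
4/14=2/7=0.29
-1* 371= -371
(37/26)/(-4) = -37/104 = -0.36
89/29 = 3.07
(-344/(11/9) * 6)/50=-9288/275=-33.77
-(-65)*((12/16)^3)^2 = 47385/4096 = 11.57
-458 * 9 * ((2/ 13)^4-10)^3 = 96018568057250815248/ 23298085122481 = 4121307.29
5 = 5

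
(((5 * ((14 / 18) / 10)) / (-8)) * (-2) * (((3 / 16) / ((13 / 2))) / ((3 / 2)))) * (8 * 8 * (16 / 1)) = 224 / 117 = 1.91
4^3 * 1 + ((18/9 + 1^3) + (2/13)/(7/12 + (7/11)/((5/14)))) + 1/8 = 10907901/162344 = 67.19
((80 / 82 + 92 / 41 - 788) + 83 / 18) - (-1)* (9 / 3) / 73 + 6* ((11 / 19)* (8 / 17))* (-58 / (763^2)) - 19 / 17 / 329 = -371446851887101169 / 476133433449786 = -780.13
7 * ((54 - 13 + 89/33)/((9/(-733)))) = -24912.13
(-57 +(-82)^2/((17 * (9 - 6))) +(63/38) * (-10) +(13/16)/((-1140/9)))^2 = 326328725414041/96149606400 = 3393.97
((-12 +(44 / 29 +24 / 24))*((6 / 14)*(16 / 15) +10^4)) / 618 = -3208480 / 20909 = -153.45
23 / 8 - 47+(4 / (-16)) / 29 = -10239 / 232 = -44.13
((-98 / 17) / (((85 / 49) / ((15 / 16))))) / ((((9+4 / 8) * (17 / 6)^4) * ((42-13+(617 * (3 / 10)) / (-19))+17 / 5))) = -222264 / 989640329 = -0.00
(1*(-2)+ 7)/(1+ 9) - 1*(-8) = 17/2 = 8.50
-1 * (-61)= 61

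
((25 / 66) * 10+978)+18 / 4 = 65095 / 66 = 986.29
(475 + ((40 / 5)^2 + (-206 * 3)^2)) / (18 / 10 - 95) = -1912315 / 466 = -4103.68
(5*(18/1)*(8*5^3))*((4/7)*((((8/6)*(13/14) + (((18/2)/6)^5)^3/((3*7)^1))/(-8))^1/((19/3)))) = -85504921875/3813376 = -22422.37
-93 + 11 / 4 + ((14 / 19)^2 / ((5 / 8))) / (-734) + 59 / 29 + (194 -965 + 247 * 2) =-28064149719 / 76842460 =-365.22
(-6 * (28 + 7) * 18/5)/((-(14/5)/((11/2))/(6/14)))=4455/7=636.43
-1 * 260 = -260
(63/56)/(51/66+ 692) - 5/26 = -0.19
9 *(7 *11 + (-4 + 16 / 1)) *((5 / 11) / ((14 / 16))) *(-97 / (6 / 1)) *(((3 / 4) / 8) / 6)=-129495 / 1232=-105.11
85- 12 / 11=923 / 11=83.91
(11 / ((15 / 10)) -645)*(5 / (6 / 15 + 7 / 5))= -47825 / 27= -1771.30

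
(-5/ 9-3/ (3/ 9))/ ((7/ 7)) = -86/ 9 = -9.56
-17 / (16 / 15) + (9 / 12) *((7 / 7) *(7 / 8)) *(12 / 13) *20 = -795 / 208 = -3.82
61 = 61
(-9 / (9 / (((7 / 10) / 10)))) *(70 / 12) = -49 / 120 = -0.41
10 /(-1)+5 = -5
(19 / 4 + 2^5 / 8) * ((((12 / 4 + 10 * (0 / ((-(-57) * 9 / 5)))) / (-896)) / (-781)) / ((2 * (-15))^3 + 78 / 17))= -85 / 61170019328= -0.00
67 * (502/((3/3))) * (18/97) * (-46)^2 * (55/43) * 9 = 634120637040/4171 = 152030840.82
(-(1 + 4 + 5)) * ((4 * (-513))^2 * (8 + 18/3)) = -589498560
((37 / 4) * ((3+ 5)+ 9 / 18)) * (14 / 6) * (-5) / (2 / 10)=-110075 / 24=-4586.46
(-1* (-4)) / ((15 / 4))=16 / 15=1.07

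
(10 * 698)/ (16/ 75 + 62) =261750/ 2333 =112.19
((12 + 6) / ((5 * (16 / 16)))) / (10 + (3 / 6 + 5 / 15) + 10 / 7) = 756 / 2575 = 0.29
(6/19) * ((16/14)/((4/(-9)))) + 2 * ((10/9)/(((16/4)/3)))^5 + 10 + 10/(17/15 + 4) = 11.94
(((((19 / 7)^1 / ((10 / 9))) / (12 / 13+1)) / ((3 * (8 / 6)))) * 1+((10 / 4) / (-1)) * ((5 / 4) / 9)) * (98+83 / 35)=-546857 / 183750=-2.98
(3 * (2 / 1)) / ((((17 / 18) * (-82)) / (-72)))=3888 / 697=5.58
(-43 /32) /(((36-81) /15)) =43 /96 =0.45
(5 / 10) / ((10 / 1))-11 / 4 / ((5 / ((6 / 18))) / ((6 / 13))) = -9 / 260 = -0.03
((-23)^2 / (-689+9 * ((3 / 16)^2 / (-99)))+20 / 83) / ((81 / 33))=-933211972 / 4348062153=-0.21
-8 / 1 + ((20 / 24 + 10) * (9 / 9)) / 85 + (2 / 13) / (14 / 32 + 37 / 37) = -236833 / 30498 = -7.77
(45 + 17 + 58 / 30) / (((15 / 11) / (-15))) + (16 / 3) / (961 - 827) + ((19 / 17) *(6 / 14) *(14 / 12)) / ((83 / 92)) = -332112001 / 472685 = -702.61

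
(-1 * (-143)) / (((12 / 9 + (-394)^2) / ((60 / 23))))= 495 / 205988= 0.00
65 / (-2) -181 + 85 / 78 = -8284 / 39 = -212.41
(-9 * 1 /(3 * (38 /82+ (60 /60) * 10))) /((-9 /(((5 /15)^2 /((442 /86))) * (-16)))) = -28208 /2559843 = -0.01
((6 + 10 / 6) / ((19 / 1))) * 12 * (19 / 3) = 92 / 3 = 30.67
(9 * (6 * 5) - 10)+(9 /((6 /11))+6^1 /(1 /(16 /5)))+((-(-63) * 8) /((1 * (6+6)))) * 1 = 3377 /10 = 337.70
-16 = -16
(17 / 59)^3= 4913 / 205379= 0.02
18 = 18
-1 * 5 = -5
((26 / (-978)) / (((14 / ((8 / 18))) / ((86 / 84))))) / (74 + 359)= -559 / 280128051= -0.00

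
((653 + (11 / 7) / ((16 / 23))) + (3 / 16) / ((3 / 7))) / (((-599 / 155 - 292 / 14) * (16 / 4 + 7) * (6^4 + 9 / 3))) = -5691445 / 3066190776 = -0.00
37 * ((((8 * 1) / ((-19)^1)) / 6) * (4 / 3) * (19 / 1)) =-592 / 9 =-65.78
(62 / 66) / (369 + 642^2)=31 / 13613589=0.00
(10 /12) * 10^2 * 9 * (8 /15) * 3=1200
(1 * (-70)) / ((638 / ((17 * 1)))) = -595 / 319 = -1.87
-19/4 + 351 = 1385/4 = 346.25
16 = 16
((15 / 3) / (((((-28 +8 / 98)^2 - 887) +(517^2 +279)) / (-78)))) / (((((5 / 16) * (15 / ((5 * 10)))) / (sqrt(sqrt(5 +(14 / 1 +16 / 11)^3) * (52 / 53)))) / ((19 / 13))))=-0.18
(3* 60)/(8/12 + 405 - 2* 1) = 540/1211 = 0.45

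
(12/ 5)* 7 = 84/ 5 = 16.80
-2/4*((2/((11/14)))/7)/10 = -1/55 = -0.02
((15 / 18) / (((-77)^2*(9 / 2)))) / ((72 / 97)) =485 / 11525976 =0.00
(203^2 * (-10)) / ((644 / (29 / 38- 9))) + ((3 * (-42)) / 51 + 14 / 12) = 469754663 / 89148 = 5269.38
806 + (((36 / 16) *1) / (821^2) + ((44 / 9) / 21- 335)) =240128456033 / 509574996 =471.23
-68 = -68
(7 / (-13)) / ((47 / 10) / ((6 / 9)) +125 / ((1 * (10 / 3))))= -140 / 11583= -0.01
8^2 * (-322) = -20608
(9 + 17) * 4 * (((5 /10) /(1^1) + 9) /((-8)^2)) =247 /16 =15.44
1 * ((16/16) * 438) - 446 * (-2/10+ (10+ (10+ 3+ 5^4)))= -1442404/5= -288480.80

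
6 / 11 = 0.55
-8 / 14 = -4 / 7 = -0.57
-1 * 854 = -854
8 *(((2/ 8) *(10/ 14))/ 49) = 10/ 343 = 0.03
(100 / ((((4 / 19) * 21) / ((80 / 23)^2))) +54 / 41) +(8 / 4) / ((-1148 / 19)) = 35778517 / 130134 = 274.94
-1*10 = -10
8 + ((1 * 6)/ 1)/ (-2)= 5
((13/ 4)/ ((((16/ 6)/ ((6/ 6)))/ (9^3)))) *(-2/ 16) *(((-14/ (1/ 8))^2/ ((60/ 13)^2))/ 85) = -26159679/ 34000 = -769.40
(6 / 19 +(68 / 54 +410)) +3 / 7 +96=1824241 / 3591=508.00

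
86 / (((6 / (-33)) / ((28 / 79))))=-13244 / 79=-167.65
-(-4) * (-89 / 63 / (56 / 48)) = -712 / 147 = -4.84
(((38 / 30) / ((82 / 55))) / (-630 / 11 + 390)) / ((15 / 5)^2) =2299 / 8103240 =0.00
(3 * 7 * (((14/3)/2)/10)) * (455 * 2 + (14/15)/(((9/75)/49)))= 56938/9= 6326.44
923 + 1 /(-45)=41534 /45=922.98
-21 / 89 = -0.24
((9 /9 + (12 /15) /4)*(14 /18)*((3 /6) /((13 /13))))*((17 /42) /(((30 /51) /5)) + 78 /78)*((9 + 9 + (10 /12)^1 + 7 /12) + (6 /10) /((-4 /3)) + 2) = 234617 /5400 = 43.45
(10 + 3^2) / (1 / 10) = 190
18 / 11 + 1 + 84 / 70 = 211 / 55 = 3.84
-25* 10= -250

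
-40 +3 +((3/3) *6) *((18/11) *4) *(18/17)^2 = 22345/3179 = 7.03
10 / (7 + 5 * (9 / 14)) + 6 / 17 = 3238 / 2431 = 1.33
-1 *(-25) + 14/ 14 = 26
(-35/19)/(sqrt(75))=-7 * sqrt(3)/57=-0.21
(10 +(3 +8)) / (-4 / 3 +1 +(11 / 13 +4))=819 / 176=4.65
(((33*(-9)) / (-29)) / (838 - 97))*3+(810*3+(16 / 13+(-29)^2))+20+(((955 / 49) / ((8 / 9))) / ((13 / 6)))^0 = 1814593 / 551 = 3293.27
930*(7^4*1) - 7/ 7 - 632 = 2232297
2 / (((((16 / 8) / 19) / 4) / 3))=228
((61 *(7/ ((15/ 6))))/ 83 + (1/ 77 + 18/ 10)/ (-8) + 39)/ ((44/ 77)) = 1043809/ 14608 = 71.45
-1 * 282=-282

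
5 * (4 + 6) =50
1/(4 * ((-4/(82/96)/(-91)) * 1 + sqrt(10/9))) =-805896/69435917 + 41761083 * sqrt(10)/555487336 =0.23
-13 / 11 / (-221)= 1 / 187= 0.01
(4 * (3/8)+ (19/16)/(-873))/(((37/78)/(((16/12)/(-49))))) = -272129/3165498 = -0.09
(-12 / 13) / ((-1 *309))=4 / 1339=0.00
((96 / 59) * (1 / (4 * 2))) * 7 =84 / 59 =1.42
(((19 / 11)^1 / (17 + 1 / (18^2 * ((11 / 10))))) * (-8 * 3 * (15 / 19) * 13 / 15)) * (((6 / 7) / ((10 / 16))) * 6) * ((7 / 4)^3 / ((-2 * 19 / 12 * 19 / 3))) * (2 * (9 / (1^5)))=3610964448 / 54689695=66.03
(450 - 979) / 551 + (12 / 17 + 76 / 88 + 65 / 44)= 860037 / 412148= 2.09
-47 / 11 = -4.27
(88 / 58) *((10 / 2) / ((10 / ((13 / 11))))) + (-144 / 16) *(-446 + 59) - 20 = 100453 / 29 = 3463.90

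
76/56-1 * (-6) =103/14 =7.36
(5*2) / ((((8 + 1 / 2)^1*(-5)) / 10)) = -40 / 17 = -2.35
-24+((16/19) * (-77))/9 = -5336/171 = -31.20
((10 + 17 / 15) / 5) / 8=167 / 600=0.28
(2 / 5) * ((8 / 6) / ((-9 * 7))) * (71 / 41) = -568 / 38745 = -0.01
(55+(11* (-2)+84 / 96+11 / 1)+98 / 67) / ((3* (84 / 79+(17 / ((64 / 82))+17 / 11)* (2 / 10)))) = 143889020 / 53366103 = 2.70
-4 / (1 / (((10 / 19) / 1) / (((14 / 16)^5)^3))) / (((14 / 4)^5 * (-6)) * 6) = 11258999068426240 / 13644477536891652171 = 0.00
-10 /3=-3.33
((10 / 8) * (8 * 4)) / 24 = 5 / 3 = 1.67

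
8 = 8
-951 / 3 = -317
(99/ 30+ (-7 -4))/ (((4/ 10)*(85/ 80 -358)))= 308/ 5711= 0.05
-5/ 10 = -1/ 2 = -0.50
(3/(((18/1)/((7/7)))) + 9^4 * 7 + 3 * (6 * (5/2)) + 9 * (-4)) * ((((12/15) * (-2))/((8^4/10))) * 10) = -1378085/768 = -1794.38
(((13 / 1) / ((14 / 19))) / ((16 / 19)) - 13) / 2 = 1781 / 448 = 3.98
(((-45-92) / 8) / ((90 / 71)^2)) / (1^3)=-690617 / 64800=-10.66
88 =88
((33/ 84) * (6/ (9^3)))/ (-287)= -11/ 976374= -0.00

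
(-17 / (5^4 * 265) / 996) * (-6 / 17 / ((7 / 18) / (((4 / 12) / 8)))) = 0.00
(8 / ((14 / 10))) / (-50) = -0.11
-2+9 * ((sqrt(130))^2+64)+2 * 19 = 1782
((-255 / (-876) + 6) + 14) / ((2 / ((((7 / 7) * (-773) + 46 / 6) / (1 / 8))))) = -4534600 / 73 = -62117.81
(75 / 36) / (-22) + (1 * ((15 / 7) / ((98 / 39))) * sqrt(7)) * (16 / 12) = -25 / 264 + 390 * sqrt(7) / 343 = 2.91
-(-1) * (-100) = -100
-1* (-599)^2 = -358801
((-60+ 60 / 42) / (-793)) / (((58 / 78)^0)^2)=0.07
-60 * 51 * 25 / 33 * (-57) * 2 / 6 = 484500 / 11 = 44045.45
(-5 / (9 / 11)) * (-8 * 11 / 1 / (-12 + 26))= 2420 / 63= 38.41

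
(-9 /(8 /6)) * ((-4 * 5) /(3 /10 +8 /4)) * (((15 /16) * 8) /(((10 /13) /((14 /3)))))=61425 /23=2670.65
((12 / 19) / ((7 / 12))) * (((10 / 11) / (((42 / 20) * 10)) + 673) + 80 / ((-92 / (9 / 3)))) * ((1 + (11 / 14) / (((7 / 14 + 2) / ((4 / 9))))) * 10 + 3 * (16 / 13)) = 704310892832 / 64303239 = 10952.96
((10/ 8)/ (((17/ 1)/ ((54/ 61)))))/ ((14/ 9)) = 0.04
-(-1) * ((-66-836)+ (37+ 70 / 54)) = -23320 / 27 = -863.70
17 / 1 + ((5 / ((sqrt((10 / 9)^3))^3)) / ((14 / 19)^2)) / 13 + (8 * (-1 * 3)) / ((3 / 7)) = -39 + 7105563 * sqrt(10) / 50960000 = -38.56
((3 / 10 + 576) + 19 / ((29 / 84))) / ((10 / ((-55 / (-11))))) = 183087 / 580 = 315.67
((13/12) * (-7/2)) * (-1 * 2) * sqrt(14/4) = 91 * sqrt(14)/24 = 14.19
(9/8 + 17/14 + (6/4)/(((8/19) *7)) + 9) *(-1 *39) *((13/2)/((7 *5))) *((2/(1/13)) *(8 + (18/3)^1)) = -8746257/280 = -31236.63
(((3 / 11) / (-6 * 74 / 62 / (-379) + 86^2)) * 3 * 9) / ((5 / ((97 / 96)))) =30770631 / 152936653760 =0.00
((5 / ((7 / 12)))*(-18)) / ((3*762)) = -0.07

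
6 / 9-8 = -22 / 3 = -7.33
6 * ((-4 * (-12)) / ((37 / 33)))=9504 / 37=256.86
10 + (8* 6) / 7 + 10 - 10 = 118 / 7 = 16.86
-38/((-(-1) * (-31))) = 38/31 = 1.23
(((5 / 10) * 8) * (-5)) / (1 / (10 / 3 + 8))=-680 / 3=-226.67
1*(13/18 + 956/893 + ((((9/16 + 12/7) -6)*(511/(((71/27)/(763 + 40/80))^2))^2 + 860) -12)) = -361230979239457599916216665155/52283822130432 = -6909039250005437.48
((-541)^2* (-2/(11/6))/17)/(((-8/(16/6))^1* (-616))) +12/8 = -124742/14399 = -8.66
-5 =-5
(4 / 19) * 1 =4 / 19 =0.21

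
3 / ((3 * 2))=1 / 2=0.50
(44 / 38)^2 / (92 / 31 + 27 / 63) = 9548 / 24187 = 0.39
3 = 3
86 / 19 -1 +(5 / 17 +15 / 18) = 9019 / 1938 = 4.65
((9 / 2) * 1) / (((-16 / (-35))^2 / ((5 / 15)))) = 3675 / 512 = 7.18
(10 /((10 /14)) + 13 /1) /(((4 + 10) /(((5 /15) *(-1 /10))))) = -9 /140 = -0.06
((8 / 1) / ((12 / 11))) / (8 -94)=-11 / 129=-0.09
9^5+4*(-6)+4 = 59029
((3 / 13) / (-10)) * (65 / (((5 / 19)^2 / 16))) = -8664 / 25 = -346.56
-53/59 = -0.90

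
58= 58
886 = 886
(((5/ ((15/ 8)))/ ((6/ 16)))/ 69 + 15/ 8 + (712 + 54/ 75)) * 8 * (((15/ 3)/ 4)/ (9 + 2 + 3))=88765499/ 173880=510.50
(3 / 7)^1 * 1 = 3 / 7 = 0.43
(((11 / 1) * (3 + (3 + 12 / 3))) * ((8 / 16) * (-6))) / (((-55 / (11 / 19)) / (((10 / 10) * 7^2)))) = 170.21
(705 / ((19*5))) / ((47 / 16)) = 48 / 19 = 2.53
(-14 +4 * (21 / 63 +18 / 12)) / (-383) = 20 / 1149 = 0.02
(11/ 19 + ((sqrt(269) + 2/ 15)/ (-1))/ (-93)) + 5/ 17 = sqrt(269)/ 93 + 394036/ 450585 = 1.05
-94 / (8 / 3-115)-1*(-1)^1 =619 / 337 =1.84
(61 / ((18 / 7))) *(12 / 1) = 854 / 3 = 284.67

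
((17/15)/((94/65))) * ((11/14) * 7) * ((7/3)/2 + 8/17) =23881/3384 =7.06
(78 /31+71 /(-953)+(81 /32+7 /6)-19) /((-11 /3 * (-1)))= -3.51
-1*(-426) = 426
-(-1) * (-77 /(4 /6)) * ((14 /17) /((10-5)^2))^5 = -62118672 /13865791015625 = -0.00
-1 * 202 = -202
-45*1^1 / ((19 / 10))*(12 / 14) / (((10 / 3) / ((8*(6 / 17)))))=-17.20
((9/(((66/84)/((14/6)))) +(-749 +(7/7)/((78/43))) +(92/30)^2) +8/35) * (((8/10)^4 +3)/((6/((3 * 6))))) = -683540056523/93843750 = -7283.81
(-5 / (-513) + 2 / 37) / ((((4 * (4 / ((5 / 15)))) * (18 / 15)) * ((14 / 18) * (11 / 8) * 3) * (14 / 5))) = 4325 / 35076888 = 0.00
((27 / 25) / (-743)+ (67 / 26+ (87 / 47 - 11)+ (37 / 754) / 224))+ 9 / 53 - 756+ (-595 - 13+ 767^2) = 4586694182673559753 / 7814872811200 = 586918.60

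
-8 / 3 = -2.67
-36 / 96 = -3 / 8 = -0.38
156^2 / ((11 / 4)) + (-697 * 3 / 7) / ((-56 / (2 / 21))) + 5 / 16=8850.28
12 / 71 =0.17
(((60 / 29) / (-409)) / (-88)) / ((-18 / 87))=-5 / 17996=-0.00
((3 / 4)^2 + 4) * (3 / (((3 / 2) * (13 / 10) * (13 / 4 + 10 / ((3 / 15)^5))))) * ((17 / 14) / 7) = 6205 / 159266562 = 0.00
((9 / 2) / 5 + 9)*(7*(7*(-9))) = -43659 / 10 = -4365.90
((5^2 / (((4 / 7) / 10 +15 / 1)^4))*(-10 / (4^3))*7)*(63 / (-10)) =0.00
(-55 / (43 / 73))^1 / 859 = -4015 / 36937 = -0.11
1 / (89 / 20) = 20 / 89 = 0.22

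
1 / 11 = 0.09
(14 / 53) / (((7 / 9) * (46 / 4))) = 36 / 1219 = 0.03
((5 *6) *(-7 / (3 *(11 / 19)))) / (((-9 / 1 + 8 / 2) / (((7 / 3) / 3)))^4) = -638666 / 9021375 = -0.07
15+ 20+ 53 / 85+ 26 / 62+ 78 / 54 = 889012 / 23715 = 37.49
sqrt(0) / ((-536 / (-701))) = 0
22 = 22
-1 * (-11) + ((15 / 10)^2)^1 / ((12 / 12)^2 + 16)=757 / 68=11.13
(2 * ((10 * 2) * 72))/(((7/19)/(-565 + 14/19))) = -30876480/7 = -4410925.71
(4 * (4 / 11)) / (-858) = -8 / 4719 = -0.00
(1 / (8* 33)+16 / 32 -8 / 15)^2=169 / 193600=0.00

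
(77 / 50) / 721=11 / 5150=0.00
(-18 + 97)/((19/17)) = 1343/19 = 70.68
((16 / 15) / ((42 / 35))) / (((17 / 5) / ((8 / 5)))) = 64 / 153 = 0.42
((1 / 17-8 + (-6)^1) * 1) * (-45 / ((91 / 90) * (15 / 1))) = 63990 / 1547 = 41.36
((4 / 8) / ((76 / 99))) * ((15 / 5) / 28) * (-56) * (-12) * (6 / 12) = 23.45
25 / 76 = 0.33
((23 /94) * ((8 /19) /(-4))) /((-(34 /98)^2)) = 55223 /258077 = 0.21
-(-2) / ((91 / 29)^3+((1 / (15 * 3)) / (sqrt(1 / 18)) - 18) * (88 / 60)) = 0.43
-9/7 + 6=33/7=4.71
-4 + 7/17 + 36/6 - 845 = -14324/17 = -842.59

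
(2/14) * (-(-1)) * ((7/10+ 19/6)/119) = 58/12495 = 0.00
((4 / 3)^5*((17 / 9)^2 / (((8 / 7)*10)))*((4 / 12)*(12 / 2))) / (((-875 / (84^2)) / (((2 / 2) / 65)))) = -29001728 / 88846875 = -0.33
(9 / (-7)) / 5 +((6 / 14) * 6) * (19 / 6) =276 / 35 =7.89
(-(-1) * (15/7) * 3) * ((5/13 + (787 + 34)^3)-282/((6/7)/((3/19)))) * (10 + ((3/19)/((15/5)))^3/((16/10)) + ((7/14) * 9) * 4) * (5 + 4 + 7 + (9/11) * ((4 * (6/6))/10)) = 848643851606349504591/521805284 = 1626361168865.34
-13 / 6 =-2.17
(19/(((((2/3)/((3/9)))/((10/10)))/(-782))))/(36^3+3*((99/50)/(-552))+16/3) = -205040400/1287852503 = -0.16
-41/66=-0.62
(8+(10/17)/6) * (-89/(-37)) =36757/1887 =19.48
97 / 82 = 1.18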